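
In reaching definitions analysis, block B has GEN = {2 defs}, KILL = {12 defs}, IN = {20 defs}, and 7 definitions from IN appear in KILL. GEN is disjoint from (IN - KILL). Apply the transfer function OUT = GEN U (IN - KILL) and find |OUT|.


IN - KILL: 20 - 7 = 13 surviving definitions
OUT = GEN + surviving = 2 + 13 = 15

15


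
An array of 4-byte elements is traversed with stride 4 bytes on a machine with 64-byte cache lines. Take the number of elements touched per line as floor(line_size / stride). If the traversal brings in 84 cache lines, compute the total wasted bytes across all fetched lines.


Elements per line = floor(64 / 4) = 16
Bytes used per line = 16 * 4 = 64
Wasted per line = 64 - 64 = 0
Total wasted = 0 * 84 = 0

0


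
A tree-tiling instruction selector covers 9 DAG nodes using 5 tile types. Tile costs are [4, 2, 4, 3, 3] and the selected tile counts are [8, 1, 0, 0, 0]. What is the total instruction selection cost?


Total cost = sum(count_i * cost_i)
= 8*4 + 1*2 + 0*4 + 0*3 + 0*3
= 34

34


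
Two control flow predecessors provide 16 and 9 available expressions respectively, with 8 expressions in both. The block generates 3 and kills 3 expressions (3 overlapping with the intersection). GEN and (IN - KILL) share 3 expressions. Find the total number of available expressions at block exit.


IN = intersection of predecessors = 8
IN - KILL = 8 - 3 = 5
|OUT| = |GEN| + |IN - KILL| - |GEN ∩ (IN - KILL)| = 3 + 5 - 3 = 5

5


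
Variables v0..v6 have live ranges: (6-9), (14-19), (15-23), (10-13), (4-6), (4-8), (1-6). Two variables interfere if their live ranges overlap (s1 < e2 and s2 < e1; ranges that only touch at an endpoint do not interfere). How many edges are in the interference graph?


Check all pairs for overlapping intervals.
Two intervals (s1,e1) and (s2,e2) overlap if s1 < e2 and s2 < e1.
v0 (6-9) vs v1..v6: overlaps v5 -> 1
v1 (14-19) vs v2..v6: overlaps v2 -> 1
v2 (15-23) vs v3..v6: overlaps none -> 0
v3 (10-13) vs v4..v6: overlaps none -> 0
v4 (4-6) vs v5..v6: overlaps v5, v6 -> 2
v5 (4-8) vs v6: overlaps v6 -> 1
Total overlapping pairs = 1 + 1 + 0 + 0 + 2 + 1 = 5

5


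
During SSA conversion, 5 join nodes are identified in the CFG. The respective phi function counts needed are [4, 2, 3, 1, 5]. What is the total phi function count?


Total phi functions = sum of phi functions at each join node
= 4 + 2 + 3 + 1 + 5 = 15

15


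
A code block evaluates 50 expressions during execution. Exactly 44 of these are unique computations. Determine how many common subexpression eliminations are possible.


CSE count = total expressions - unique expressions
= 50 - 44 = 6

6


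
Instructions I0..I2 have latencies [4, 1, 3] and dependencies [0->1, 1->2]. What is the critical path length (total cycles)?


Compute longest path through dependency graph: dist(Ik) = max over predecessors of dist + latency(Ik).
dist(I0) = latency 4 = 4
dist(I1) = dist(I0) + 1 = 4 + 1 = 5
dist(I2) = dist(I1) + 3 = 5 + 3 = 8
Critical path = max dist = 8

8


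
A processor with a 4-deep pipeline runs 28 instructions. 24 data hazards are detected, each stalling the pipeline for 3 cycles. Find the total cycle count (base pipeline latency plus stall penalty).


Base cycles = 4 + 28 - 1 = 31
Total stalls = 24 * 3 = 72
Total = 31 + 72 = 103

103


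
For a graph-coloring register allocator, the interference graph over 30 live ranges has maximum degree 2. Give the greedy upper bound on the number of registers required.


Greedy coloring never needs more than (max_degree + 1) colors: when coloring a vertex, at most max_degree neighbors are already colored.
Upper bound = 2 + 1 = 3

3


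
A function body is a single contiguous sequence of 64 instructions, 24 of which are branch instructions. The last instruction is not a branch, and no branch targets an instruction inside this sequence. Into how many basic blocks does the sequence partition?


With no in-sequence branch targets, the leaders are the first instruction plus the instruction after each branch.
Number of basic blocks = branches + 1
= 24 + 1 = 25

25


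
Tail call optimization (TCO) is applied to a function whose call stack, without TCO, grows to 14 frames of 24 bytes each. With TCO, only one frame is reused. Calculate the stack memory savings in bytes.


Without TCO: 14 * 24 = 336 bytes
With TCO: reuse 1 frame = 24 bytes
Savings = 336 - 24 = 312

312


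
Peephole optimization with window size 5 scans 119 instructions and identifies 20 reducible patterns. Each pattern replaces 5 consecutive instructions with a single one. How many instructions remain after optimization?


Each match removes 4 instructions.
Total removed = 20 * 4 = 80
Remaining = 119 - 80 = 39

39


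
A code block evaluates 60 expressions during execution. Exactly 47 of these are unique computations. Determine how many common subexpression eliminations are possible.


CSE count = total expressions - unique expressions
= 60 - 47 = 13

13


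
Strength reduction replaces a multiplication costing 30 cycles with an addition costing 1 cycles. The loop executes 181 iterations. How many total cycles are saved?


Per-iteration saving = 30 - 1 = 29
Total saved = 181 * 29 = 5249

5249


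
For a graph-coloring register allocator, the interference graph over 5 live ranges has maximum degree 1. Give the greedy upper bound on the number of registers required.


Greedy coloring never needs more than (max_degree + 1) colors: when coloring a vertex, at most max_degree neighbors are already colored.
Upper bound = 1 + 1 = 2

2


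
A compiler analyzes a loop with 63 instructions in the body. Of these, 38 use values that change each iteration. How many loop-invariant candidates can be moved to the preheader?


Invariant candidates = total - loop-dependent
= 63 - 38 = 25

25


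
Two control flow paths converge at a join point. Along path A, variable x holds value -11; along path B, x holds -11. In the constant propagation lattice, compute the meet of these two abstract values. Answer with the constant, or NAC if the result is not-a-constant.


Meet operation: if both paths give the same constant, result is that constant; if they differ, result is NAC (not-a-constant).
Path A: -11, Path B: -11 -> equal
Result: constant -> -11

-11


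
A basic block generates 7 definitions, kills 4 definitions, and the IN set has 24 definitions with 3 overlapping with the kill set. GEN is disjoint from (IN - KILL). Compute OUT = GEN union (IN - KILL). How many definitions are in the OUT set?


IN - KILL: 24 - 3 = 21 surviving definitions
OUT = GEN + surviving = 7 + 21 = 28

28


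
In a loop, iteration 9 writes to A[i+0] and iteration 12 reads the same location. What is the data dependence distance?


Distance = read iteration - write iteration
= 12 - 9 = 3

3


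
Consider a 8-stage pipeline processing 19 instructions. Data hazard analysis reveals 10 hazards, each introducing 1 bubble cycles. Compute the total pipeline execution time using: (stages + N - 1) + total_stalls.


Base cycles = 8 + 19 - 1 = 26
Total stalls = 10 * 1 = 10
Total = 26 + 10 = 36

36


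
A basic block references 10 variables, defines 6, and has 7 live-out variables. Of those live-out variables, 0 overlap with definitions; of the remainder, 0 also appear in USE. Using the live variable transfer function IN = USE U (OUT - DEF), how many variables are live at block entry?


OUT - DEF: 7 - 0 = 7
|IN| = |USE| + |OUT - DEF| - |USE ∩ (OUT - DEF)| = 10 + 7 - 0 = 17

17


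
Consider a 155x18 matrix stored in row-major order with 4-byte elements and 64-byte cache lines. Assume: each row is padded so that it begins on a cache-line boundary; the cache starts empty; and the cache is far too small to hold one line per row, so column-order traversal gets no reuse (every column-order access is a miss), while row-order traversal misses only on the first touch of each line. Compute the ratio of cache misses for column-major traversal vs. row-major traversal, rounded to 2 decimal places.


Each row occupies 18 * 4 = 72 bytes and starts on a line boundary, so it spans ceil(72 / 64) = 2 cache lines.
Row-major traversal misses (one per line touched): 155 * ceil(18 * 4 / 64) = 310
Column-major traversal misses (no reuse, every access misses): 155 * 18 = 2790
Ratio = 2790 / 310 = 9.0

9.0


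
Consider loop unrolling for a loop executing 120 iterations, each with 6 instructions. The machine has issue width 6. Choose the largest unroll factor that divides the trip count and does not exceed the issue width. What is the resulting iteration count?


Largest divisor of 120 <= 6 is 6
New iterations = 120 / 6 = 20

20


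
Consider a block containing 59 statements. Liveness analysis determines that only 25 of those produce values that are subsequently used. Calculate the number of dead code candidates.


Dead code = total statements - live definitions
= 59 - 25 = 34

34


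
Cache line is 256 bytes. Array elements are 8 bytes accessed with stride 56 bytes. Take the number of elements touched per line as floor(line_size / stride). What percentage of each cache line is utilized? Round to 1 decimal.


Elements per cache line = floor(256 / 56) = 4
Bytes used = 4 * 8 = 32
Utilization = 32 / 256 * 100 = 12.5%

12.5


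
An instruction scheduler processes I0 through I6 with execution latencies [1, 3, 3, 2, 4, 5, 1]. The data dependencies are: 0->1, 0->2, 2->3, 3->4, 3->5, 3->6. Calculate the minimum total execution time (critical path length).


Compute longest path through dependency graph: dist(Ik) = max over predecessors of dist + latency(Ik).
dist(I0) = latency 1 = 1
dist(I1) = dist(I0) + 3 = 1 + 3 = 4
dist(I2) = dist(I0) + 3 = 1 + 3 = 4
dist(I3) = dist(I2) + 2 = 4 + 2 = 6
dist(I4) = dist(I3) + 4 = 6 + 4 = 10
dist(I5) = dist(I3) + 5 = 6 + 5 = 11
dist(I6) = dist(I3) + 1 = 6 + 1 = 7
Critical path = max dist = 11

11


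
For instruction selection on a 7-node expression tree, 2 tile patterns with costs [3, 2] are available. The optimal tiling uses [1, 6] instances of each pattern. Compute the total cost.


Total cost = sum(count_i * cost_i)
= 1*3 + 6*2
= 15

15


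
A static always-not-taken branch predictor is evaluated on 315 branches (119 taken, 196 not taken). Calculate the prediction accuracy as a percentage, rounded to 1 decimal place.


Predictor: always-not-taken
Correct predictions = 196
Accuracy = 196 / 315 * 100 = 62.2%

62.2


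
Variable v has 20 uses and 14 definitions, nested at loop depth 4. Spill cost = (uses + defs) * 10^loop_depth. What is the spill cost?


uses + defs = 20 + 14 = 34
10^4 = 10000
Spill cost = 34 * 10000 = 340000

340000


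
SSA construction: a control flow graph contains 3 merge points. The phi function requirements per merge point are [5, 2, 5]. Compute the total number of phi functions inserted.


Total phi functions = sum of phi functions at each join node
= 5 + 2 + 5 = 12

12


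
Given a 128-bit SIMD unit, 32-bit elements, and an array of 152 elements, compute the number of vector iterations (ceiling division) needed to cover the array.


Width = 128 / 32 = 4 elements per vector op
Iterations = ceil(152 / 4) = 38

38


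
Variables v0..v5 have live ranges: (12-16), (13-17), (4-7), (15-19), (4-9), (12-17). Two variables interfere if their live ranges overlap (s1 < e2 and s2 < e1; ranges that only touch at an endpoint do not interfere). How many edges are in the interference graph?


Check all pairs for overlapping intervals.
Two intervals (s1,e1) and (s2,e2) overlap if s1 < e2 and s2 < e1.
v0 (12-16) vs v1..v5: overlaps v1, v3, v5 -> 3
v1 (13-17) vs v2..v5: overlaps v3, v5 -> 2
v2 (4-7) vs v3..v5: overlaps v4 -> 1
v3 (15-19) vs v4..v5: overlaps v5 -> 1
v4 (4-9) vs v5: overlaps none -> 0
Total overlapping pairs = 3 + 2 + 1 + 1 + 0 = 7

7


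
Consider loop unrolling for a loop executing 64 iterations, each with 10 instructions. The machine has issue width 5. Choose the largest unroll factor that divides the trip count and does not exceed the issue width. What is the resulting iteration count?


Largest divisor of 64 <= 5 is 4
New iterations = 64 / 4 = 16

16


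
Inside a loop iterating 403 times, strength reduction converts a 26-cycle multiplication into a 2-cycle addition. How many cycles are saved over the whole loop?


Per-iteration saving = 26 - 2 = 24
Total saved = 403 * 24 = 9672

9672


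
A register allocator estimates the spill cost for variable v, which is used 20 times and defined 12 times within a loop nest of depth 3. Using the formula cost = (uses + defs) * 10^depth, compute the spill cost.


uses + defs = 20 + 12 = 32
10^3 = 1000
Spill cost = 32 * 1000 = 32000

32000


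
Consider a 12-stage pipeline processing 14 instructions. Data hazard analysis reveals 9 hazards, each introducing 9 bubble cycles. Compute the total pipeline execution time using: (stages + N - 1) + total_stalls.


Base cycles = 12 + 14 - 1 = 25
Total stalls = 9 * 9 = 81
Total = 25 + 81 = 106

106


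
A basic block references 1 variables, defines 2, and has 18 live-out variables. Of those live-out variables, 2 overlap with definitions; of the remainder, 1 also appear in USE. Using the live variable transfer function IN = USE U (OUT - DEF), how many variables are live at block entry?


OUT - DEF: 18 - 2 = 16
|IN| = |USE| + |OUT - DEF| - |USE ∩ (OUT - DEF)| = 1 + 16 - 1 = 16

16


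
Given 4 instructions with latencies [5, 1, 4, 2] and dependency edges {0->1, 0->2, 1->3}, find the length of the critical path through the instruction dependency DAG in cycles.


Compute longest path through dependency graph: dist(Ik) = max over predecessors of dist + latency(Ik).
dist(I0) = latency 5 = 5
dist(I1) = dist(I0) + 1 = 5 + 1 = 6
dist(I2) = dist(I0) + 4 = 5 + 4 = 9
dist(I3) = dist(I1) + 2 = 6 + 2 = 8
Critical path = max dist = 9

9


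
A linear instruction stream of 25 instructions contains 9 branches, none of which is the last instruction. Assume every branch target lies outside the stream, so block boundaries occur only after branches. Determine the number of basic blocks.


With no in-sequence branch targets, the leaders are the first instruction plus the instruction after each branch.
Number of basic blocks = branches + 1
= 9 + 1 = 10

10


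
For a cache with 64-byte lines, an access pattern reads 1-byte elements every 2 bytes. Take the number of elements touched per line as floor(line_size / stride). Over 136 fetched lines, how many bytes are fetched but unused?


Elements per line = floor(64 / 2) = 32
Bytes used per line = 32 * 1 = 32
Wasted per line = 64 - 32 = 32
Total wasted = 32 * 136 = 4352

4352


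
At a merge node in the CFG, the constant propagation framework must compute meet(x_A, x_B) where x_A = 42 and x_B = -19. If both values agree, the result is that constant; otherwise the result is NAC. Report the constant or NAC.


Meet operation: if both paths give the same constant, result is that constant; if they differ, result is NAC (not-a-constant).
Path A: 42, Path B: -19 -> differ
Result: not-a-constant -> NAC

NAC


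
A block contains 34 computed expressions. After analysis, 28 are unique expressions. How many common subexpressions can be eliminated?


CSE count = total expressions - unique expressions
= 34 - 28 = 6

6


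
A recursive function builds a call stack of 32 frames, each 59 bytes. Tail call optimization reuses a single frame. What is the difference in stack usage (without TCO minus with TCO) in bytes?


Without TCO: 32 * 59 = 1888 bytes
With TCO: reuse 1 frame = 59 bytes
Savings = 1888 - 59 = 1829

1829


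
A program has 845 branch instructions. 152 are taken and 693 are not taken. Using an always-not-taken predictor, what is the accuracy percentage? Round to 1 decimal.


Predictor: always-not-taken
Correct predictions = 693
Accuracy = 693 / 845 * 100 = 82.0%

82.0


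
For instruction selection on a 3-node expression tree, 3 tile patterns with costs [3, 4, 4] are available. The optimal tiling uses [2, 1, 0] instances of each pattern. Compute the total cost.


Total cost = sum(count_i * cost_i)
= 2*3 + 1*4 + 0*4
= 10

10


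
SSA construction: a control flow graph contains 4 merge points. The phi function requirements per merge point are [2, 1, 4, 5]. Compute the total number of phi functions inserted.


Total phi functions = sum of phi functions at each join node
= 2 + 1 + 4 + 5 = 12

12


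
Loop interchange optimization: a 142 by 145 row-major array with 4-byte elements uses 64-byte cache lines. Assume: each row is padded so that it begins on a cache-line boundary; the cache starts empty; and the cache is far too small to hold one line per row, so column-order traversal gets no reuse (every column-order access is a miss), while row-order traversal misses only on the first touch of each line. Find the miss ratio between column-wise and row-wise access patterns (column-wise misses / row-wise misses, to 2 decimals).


Each row occupies 145 * 4 = 580 bytes and starts on a line boundary, so it spans ceil(580 / 64) = 10 cache lines.
Row-major traversal misses (one per line touched): 142 * ceil(145 * 4 / 64) = 1420
Column-major traversal misses (no reuse, every access misses): 142 * 145 = 20590
Ratio = 20590 / 1420 = 14.5

14.5


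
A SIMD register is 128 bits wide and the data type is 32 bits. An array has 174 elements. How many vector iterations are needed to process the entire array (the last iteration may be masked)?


Width = 128 / 32 = 4 elements per vector op
Iterations = ceil(174 / 4) = 44

44


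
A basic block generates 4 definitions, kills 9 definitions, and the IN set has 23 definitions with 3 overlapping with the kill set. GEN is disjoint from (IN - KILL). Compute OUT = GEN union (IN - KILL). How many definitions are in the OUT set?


IN - KILL: 23 - 3 = 20 surviving definitions
OUT = GEN + surviving = 4 + 20 = 24

24


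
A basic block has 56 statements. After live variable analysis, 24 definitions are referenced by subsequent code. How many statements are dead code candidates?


Dead code = total statements - live definitions
= 56 - 24 = 32

32


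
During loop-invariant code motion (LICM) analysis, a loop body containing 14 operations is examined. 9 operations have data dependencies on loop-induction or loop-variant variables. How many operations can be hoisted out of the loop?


Invariant candidates = total - loop-dependent
= 14 - 9 = 5

5


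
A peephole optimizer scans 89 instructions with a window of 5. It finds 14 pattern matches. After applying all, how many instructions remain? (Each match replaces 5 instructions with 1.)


Each match removes 4 instructions.
Total removed = 14 * 4 = 56
Remaining = 89 - 56 = 33

33


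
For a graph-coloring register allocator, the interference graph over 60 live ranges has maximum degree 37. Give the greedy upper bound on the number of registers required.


Greedy coloring never needs more than (max_degree + 1) colors: when coloring a vertex, at most max_degree neighbors are already colored.
Upper bound = 37 + 1 = 38

38


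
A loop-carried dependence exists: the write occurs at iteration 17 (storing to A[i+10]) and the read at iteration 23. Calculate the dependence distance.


Distance = read iteration - write iteration
= 23 - 17 = 6

6


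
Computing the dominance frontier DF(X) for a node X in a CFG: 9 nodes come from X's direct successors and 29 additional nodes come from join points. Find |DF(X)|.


DF(X) = direct successor contributions + join point contributions
= 9 + 29 = 38

38


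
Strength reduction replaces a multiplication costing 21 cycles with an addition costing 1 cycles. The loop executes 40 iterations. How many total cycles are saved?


Per-iteration saving = 21 - 1 = 20
Total saved = 40 * 20 = 800

800


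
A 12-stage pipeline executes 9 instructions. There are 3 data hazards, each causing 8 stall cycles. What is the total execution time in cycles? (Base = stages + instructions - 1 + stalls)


Base cycles = 12 + 9 - 1 = 20
Total stalls = 3 * 8 = 24
Total = 20 + 24 = 44

44


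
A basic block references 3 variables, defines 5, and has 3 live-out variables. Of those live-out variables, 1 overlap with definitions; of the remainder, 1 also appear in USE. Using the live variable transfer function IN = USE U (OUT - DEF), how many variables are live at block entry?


OUT - DEF: 3 - 1 = 2
|IN| = |USE| + |OUT - DEF| - |USE ∩ (OUT - DEF)| = 3 + 2 - 1 = 4

4


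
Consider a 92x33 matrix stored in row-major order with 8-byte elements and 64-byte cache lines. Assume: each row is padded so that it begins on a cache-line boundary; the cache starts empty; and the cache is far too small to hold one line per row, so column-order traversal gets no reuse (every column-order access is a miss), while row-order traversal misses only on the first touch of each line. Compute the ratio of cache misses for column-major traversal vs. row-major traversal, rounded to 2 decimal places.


Each row occupies 33 * 8 = 264 bytes and starts on a line boundary, so it spans ceil(264 / 64) = 5 cache lines.
Row-major traversal misses (one per line touched): 92 * ceil(33 * 8 / 64) = 460
Column-major traversal misses (no reuse, every access misses): 92 * 33 = 3036
Ratio = 3036 / 460 = 6.6

6.6


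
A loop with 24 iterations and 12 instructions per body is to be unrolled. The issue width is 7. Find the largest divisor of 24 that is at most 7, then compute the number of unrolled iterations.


Largest divisor of 24 <= 7 is 6
New iterations = 24 / 6 = 4

4


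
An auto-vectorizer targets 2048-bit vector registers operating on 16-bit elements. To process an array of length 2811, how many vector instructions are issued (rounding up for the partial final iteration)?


Width = 2048 / 16 = 128 elements per vector op
Iterations = ceil(2811 / 128) = 22

22


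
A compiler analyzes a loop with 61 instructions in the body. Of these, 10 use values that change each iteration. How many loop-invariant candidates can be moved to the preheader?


Invariant candidates = total - loop-dependent
= 61 - 10 = 51

51


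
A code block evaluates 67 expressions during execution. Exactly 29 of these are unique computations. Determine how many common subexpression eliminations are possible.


CSE count = total expressions - unique expressions
= 67 - 29 = 38

38


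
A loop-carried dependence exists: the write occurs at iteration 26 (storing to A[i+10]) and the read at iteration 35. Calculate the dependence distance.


Distance = read iteration - write iteration
= 35 - 26 = 9

9


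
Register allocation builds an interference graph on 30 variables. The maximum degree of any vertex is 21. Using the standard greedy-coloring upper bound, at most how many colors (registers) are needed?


Greedy coloring never needs more than (max_degree + 1) colors: when coloring a vertex, at most max_degree neighbors are already colored.
Upper bound = 21 + 1 = 22

22


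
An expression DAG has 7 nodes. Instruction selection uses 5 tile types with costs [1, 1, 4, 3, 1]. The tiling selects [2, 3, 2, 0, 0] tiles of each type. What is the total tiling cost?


Total cost = sum(count_i * cost_i)
= 2*1 + 3*1 + 2*4 + 0*3 + 0*1
= 13

13


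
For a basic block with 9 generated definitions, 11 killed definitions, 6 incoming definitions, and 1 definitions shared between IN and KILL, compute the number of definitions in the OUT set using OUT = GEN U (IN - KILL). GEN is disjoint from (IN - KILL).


IN - KILL: 6 - 1 = 5 surviving definitions
OUT = GEN + surviving = 9 + 5 = 14

14


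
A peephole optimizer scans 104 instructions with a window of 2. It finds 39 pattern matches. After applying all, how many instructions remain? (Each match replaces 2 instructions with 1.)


Each match removes 1 instructions.
Total removed = 39 * 1 = 39
Remaining = 104 - 39 = 65

65


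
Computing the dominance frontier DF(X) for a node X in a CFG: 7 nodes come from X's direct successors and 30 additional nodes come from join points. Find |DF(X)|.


DF(X) = direct successor contributions + join point contributions
= 7 + 30 = 37

37


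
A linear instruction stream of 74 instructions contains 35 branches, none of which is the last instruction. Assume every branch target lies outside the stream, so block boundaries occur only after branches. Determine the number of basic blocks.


With no in-sequence branch targets, the leaders are the first instruction plus the instruction after each branch.
Number of basic blocks = branches + 1
= 35 + 1 = 36

36


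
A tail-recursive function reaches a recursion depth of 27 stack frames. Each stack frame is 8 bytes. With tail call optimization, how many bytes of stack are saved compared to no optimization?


Without TCO: 27 * 8 = 216 bytes
With TCO: reuse 1 frame = 8 bytes
Savings = 216 - 8 = 208

208


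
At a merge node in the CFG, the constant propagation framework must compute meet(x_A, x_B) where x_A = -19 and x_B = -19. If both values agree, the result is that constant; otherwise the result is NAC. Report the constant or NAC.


Meet operation: if both paths give the same constant, result is that constant; if they differ, result is NAC (not-a-constant).
Path A: -19, Path B: -19 -> equal
Result: constant -> -19

-19


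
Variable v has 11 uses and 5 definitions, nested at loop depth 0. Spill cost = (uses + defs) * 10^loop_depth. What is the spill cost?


uses + defs = 11 + 5 = 16
10^0 = 1
Spill cost = 16 * 1 = 16

16


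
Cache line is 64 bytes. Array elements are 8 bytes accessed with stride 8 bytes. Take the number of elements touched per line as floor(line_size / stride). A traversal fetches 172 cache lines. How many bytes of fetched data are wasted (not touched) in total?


Elements per line = floor(64 / 8) = 8
Bytes used per line = 8 * 8 = 64
Wasted per line = 64 - 64 = 0
Total wasted = 0 * 172 = 0

0


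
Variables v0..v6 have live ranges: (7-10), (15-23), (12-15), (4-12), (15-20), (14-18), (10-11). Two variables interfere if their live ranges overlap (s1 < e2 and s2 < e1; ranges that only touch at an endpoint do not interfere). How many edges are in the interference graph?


Check all pairs for overlapping intervals.
Two intervals (s1,e1) and (s2,e2) overlap if s1 < e2 and s2 < e1.
v0 (7-10) vs v1..v6: overlaps v3 -> 1
v1 (15-23) vs v2..v6: overlaps v4, v5 -> 2
v2 (12-15) vs v3..v6: overlaps v5 -> 1
v3 (4-12) vs v4..v6: overlaps v6 -> 1
v4 (15-20) vs v5..v6: overlaps v5 -> 1
v5 (14-18) vs v6: overlaps none -> 0
Total overlapping pairs = 1 + 2 + 1 + 1 + 1 + 0 = 6

6


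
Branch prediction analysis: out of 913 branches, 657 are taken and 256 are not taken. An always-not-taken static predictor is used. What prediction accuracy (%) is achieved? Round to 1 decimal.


Predictor: always-not-taken
Correct predictions = 256
Accuracy = 256 / 913 * 100 = 28.0%

28.0


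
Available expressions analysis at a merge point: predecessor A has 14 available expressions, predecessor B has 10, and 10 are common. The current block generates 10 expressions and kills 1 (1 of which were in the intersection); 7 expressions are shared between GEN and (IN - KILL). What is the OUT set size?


IN = intersection of predecessors = 10
IN - KILL = 10 - 1 = 9
|OUT| = |GEN| + |IN - KILL| - |GEN ∩ (IN - KILL)| = 10 + 9 - 7 = 12

12


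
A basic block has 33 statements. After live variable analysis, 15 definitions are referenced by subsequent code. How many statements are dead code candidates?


Dead code = total statements - live definitions
= 33 - 15 = 18

18


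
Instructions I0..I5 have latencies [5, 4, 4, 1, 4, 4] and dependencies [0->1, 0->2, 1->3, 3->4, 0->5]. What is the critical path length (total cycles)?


Compute longest path through dependency graph: dist(Ik) = max over predecessors of dist + latency(Ik).
dist(I0) = latency 5 = 5
dist(I1) = dist(I0) + 4 = 5 + 4 = 9
dist(I2) = dist(I0) + 4 = 5 + 4 = 9
dist(I3) = dist(I1) + 1 = 9 + 1 = 10
dist(I4) = dist(I3) + 4 = 10 + 4 = 14
dist(I5) = dist(I0) + 4 = 5 + 4 = 9
Critical path = max dist = 14

14


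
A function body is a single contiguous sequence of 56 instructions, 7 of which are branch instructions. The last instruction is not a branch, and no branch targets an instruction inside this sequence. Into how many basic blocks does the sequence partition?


With no in-sequence branch targets, the leaders are the first instruction plus the instruction after each branch.
Number of basic blocks = branches + 1
= 7 + 1 = 8

8


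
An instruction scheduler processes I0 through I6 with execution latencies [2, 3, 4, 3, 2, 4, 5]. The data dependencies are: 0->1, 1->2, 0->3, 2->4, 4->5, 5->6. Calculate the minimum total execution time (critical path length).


Compute longest path through dependency graph: dist(Ik) = max over predecessors of dist + latency(Ik).
dist(I0) = latency 2 = 2
dist(I1) = dist(I0) + 3 = 2 + 3 = 5
dist(I2) = dist(I1) + 4 = 5 + 4 = 9
dist(I3) = dist(I0) + 3 = 2 + 3 = 5
dist(I4) = dist(I2) + 2 = 9 + 2 = 11
dist(I5) = dist(I4) + 4 = 11 + 4 = 15
dist(I6) = dist(I5) + 5 = 15 + 5 = 20
Critical path = max dist = 20

20


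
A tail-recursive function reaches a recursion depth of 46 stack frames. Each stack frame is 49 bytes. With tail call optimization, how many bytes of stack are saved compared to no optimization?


Without TCO: 46 * 49 = 2254 bytes
With TCO: reuse 1 frame = 49 bytes
Savings = 2254 - 49 = 2205

2205


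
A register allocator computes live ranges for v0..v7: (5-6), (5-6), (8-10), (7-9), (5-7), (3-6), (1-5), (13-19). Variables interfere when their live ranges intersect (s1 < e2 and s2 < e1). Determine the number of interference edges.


Check all pairs for overlapping intervals.
Two intervals (s1,e1) and (s2,e2) overlap if s1 < e2 and s2 < e1.
v0 (5-6) vs v1..v7: overlaps v1, v4, v5 -> 3
v1 (5-6) vs v2..v7: overlaps v4, v5 -> 2
v2 (8-10) vs v3..v7: overlaps v3 -> 1
v3 (7-9) vs v4..v7: overlaps none -> 0
v4 (5-7) vs v5..v7: overlaps v5 -> 1
v5 (3-6) vs v6..v7: overlaps v6 -> 1
v6 (1-5) vs v7: overlaps none -> 0
Total overlapping pairs = 3 + 2 + 1 + 0 + 1 + 1 + 0 = 8

8


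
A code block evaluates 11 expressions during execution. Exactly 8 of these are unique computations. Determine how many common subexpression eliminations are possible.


CSE count = total expressions - unique expressions
= 11 - 8 = 3

3


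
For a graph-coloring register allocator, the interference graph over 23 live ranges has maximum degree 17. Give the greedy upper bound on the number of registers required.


Greedy coloring never needs more than (max_degree + 1) colors: when coloring a vertex, at most max_degree neighbors are already colored.
Upper bound = 17 + 1 = 18

18


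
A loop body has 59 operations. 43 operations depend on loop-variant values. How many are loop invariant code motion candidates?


Invariant candidates = total - loop-dependent
= 59 - 43 = 16

16


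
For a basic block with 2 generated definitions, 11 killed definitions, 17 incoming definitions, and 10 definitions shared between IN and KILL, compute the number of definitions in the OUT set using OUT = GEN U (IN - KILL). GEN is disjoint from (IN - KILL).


IN - KILL: 17 - 10 = 7 surviving definitions
OUT = GEN + surviving = 2 + 7 = 9

9


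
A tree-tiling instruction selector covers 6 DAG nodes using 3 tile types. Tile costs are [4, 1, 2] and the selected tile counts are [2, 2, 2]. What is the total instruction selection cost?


Total cost = sum(count_i * cost_i)
= 2*4 + 2*1 + 2*2
= 14

14


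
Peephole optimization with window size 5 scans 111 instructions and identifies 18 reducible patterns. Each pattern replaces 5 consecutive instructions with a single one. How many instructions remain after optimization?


Each match removes 4 instructions.
Total removed = 18 * 4 = 72
Remaining = 111 - 72 = 39

39


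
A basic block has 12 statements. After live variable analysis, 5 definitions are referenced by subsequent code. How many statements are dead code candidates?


Dead code = total statements - live definitions
= 12 - 5 = 7

7


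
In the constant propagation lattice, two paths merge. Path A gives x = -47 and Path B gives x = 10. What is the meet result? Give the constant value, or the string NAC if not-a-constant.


Meet operation: if both paths give the same constant, result is that constant; if they differ, result is NAC (not-a-constant).
Path A: -47, Path B: 10 -> differ
Result: not-a-constant -> NAC

NAC


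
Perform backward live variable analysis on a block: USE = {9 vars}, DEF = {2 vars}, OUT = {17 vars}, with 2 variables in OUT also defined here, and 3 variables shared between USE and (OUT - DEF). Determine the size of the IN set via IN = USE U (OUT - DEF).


OUT - DEF: 17 - 2 = 15
|IN| = |USE| + |OUT - DEF| - |USE ∩ (OUT - DEF)| = 9 + 15 - 3 = 21

21


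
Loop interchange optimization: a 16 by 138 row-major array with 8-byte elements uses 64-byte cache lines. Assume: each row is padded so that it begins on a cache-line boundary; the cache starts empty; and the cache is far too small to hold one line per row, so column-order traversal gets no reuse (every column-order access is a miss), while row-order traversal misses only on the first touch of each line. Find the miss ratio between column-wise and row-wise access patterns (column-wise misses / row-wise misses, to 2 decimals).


Each row occupies 138 * 8 = 1104 bytes and starts on a line boundary, so it spans ceil(1104 / 64) = 18 cache lines.
Row-major traversal misses (one per line touched): 16 * ceil(138 * 8 / 64) = 288
Column-major traversal misses (no reuse, every access misses): 16 * 138 = 2208
Ratio = 2208 / 288 = 7.67

7.67


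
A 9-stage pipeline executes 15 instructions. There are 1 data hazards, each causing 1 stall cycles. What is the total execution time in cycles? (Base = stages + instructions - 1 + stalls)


Base cycles = 9 + 15 - 1 = 23
Total stalls = 1 * 1 = 1
Total = 23 + 1 = 24

24


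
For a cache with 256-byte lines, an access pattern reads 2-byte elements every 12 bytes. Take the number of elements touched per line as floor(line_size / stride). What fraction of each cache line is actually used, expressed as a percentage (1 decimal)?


Elements per cache line = floor(256 / 12) = 21
Bytes used = 21 * 2 = 42
Utilization = 42 / 256 * 100 = 16.4%

16.4


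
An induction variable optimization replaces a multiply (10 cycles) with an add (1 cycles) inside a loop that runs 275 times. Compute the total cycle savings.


Per-iteration saving = 10 - 1 = 9
Total saved = 275 * 9 = 2475

2475


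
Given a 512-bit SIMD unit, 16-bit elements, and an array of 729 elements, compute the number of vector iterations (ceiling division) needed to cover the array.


Width = 512 / 16 = 32 elements per vector op
Iterations = ceil(729 / 32) = 23

23


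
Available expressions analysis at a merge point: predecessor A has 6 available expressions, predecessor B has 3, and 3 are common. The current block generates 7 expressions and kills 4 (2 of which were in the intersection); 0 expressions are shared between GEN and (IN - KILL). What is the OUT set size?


IN = intersection of predecessors = 3
IN - KILL = 3 - 2 = 1
|OUT| = |GEN| + |IN - KILL| - |GEN ∩ (IN - KILL)| = 7 + 1 - 0 = 8

8


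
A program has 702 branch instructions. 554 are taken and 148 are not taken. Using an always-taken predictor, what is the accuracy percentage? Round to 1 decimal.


Predictor: always-taken
Correct predictions = 554
Accuracy = 554 / 702 * 100 = 78.9%

78.9


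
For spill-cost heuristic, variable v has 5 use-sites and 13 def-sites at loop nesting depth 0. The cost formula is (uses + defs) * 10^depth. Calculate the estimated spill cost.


uses + defs = 5 + 13 = 18
10^0 = 1
Spill cost = 18 * 1 = 18

18


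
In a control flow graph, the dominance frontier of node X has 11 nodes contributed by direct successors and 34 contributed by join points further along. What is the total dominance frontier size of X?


DF(X) = direct successor contributions + join point contributions
= 11 + 34 = 45

45


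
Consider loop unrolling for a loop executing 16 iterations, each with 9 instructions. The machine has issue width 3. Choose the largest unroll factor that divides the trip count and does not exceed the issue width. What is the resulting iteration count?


Largest divisor of 16 <= 3 is 2
New iterations = 16 / 2 = 8

8


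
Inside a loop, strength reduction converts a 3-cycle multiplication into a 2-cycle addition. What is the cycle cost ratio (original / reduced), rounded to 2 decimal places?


Ratio = mult_cost / add_cost = 3 / 2 = 1.5

1.5


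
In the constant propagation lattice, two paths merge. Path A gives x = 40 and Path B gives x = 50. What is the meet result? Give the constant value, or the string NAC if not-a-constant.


Meet operation: if both paths give the same constant, result is that constant; if they differ, result is NAC (not-a-constant).
Path A: 40, Path B: 50 -> differ
Result: not-a-constant -> NAC

NAC


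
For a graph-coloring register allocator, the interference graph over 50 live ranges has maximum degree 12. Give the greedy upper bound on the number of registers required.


Greedy coloring never needs more than (max_degree + 1) colors: when coloring a vertex, at most max_degree neighbors are already colored.
Upper bound = 12 + 1 = 13

13


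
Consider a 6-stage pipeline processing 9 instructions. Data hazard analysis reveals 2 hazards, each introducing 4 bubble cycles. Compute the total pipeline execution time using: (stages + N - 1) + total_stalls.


Base cycles = 6 + 9 - 1 = 14
Total stalls = 2 * 4 = 8
Total = 14 + 8 = 22

22


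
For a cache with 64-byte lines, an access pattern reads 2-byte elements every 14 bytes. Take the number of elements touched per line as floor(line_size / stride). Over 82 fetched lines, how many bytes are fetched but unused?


Elements per line = floor(64 / 14) = 4
Bytes used per line = 4 * 2 = 8
Wasted per line = 64 - 8 = 56
Total wasted = 56 * 82 = 4592

4592


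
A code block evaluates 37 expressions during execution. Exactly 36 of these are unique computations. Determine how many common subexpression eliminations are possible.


CSE count = total expressions - unique expressions
= 37 - 36 = 1

1


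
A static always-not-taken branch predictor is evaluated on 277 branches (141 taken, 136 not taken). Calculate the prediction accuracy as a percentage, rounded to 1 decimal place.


Predictor: always-not-taken
Correct predictions = 136
Accuracy = 136 / 277 * 100 = 49.1%

49.1


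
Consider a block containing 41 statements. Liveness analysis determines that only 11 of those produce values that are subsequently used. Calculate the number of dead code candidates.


Dead code = total statements - live definitions
= 41 - 11 = 30

30


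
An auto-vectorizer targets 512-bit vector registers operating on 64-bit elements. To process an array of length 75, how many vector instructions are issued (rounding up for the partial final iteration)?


Width = 512 / 64 = 8 elements per vector op
Iterations = ceil(75 / 8) = 10

10


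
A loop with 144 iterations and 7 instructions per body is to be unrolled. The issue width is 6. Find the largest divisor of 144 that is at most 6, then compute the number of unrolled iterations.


Largest divisor of 144 <= 6 is 6
New iterations = 144 / 6 = 24

24


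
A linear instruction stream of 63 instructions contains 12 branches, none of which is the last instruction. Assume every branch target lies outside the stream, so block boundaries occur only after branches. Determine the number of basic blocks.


With no in-sequence branch targets, the leaders are the first instruction plus the instruction after each branch.
Number of basic blocks = branches + 1
= 12 + 1 = 13

13


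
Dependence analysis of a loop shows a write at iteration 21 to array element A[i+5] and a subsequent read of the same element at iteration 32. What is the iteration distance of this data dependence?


Distance = read iteration - write iteration
= 32 - 21 = 11

11
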